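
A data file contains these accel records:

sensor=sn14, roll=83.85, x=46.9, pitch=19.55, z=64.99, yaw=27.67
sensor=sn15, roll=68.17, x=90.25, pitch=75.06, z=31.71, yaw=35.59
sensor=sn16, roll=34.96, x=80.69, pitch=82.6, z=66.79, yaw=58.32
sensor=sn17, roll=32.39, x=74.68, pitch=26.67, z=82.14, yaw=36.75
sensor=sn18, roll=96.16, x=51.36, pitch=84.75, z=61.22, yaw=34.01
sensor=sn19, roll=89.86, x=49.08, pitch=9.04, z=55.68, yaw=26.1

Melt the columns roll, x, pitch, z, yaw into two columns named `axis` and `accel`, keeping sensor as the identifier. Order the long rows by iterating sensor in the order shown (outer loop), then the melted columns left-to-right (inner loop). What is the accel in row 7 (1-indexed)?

90.25

30 rows total (6 × 5). Row 7: index ⌊(7-1)/5⌋ = 1 into sensor → sn15; (7-1) mod 5 = 1 into the melted columns → x.
So row 7 is (sn15, x, 90.25); accel = 90.25.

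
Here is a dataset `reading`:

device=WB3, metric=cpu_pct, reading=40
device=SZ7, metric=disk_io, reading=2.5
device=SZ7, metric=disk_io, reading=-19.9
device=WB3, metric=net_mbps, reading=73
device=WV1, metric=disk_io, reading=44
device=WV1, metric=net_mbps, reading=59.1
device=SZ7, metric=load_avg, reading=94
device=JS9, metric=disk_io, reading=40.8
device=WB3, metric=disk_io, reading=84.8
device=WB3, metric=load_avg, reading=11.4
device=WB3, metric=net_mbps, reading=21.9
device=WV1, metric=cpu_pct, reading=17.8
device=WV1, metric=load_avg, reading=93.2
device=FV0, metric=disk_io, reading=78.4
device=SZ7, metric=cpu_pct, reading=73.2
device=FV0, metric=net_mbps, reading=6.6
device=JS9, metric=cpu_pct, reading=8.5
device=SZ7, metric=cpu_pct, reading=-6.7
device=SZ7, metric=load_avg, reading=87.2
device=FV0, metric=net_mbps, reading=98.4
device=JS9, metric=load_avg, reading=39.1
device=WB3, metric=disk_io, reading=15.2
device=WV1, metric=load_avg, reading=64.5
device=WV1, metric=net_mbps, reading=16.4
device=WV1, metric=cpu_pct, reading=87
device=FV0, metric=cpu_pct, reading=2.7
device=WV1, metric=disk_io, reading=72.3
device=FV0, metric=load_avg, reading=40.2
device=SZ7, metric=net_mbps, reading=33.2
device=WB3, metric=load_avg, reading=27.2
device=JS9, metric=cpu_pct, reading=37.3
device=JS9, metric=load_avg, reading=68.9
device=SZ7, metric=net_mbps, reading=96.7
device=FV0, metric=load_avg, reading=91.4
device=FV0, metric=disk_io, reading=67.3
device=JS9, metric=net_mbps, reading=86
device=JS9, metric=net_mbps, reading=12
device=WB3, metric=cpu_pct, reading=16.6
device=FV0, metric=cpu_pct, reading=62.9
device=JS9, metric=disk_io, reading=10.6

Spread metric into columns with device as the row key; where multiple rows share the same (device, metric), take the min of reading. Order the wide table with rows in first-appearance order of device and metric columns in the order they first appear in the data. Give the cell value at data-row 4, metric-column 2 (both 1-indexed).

10.6

With rows in first-appearance order of device, row 4 is device=JS9. metric columns in first-appearance order: cpu_pct, disk_io, net_mbps, load_avg; column 2 is disk_io.
Long rows with device=JS9, metric=disk_io: min(40.8, 10.6) = 10.6.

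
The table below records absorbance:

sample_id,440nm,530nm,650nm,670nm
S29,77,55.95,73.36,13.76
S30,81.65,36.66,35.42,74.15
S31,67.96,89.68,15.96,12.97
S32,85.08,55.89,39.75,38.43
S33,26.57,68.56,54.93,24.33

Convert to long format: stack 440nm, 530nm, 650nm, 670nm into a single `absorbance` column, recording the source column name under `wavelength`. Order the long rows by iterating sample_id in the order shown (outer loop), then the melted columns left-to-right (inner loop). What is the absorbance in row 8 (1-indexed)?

20 rows total (5 × 4). Row 8: index ⌊(8-1)/4⌋ = 1 into sample_id → S30; (8-1) mod 4 = 3 into the melted columns → 670nm.
So row 8 is (S30, 670nm, 74.15); absorbance = 74.15.

74.15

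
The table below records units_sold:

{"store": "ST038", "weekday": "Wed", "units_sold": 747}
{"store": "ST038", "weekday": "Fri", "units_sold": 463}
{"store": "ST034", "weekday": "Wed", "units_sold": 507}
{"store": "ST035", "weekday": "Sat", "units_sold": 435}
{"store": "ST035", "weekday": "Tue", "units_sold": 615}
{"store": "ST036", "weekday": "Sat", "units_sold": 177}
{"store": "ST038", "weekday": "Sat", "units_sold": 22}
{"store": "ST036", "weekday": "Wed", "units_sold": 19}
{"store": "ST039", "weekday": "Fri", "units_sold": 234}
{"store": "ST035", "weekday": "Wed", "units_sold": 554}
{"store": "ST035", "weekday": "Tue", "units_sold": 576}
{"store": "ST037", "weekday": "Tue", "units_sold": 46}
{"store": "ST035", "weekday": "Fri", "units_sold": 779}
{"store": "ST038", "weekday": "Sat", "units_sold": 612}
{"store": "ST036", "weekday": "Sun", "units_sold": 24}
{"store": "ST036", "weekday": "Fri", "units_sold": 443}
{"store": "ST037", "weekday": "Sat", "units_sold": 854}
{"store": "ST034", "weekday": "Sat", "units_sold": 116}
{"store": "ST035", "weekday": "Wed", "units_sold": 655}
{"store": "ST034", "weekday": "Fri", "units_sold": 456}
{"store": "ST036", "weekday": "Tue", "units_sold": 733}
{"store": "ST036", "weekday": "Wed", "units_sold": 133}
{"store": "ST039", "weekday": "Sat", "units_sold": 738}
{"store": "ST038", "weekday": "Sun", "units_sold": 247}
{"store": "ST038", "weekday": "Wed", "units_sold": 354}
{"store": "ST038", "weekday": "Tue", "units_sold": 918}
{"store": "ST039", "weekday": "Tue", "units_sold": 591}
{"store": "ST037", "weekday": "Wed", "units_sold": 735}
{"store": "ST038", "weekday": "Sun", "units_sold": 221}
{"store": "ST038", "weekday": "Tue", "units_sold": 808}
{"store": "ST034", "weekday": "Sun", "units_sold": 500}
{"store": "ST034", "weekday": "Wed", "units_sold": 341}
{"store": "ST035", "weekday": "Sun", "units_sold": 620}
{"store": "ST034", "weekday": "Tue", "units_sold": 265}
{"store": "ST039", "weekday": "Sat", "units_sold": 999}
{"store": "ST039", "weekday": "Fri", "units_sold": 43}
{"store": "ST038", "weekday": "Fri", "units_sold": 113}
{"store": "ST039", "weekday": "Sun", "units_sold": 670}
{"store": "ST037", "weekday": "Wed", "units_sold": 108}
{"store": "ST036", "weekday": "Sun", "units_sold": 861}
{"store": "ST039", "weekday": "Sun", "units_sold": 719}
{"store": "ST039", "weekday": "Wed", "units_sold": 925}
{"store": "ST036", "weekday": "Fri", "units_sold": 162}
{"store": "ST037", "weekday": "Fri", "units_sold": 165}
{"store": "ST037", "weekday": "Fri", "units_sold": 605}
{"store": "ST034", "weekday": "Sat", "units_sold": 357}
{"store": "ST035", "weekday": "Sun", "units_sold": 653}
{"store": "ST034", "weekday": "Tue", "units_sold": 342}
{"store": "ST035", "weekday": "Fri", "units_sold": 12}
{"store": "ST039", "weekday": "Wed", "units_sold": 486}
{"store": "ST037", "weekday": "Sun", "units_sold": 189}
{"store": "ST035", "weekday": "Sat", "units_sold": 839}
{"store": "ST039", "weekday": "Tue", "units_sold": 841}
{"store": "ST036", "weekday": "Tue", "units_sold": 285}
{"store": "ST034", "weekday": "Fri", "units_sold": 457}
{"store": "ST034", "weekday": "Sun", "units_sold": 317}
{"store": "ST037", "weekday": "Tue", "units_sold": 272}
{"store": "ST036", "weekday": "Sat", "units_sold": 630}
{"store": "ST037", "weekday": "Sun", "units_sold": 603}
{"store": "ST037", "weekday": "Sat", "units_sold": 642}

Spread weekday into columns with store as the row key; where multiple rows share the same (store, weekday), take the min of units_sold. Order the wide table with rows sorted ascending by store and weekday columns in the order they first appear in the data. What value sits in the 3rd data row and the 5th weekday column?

With rows sorted ascending by store, row 3 is store=ST036. weekday columns in first-appearance order: Wed, Fri, Sat, Tue, Sun; column 5 is Sun.
Long rows with store=ST036, weekday=Sun: min(24, 861) = 24.

24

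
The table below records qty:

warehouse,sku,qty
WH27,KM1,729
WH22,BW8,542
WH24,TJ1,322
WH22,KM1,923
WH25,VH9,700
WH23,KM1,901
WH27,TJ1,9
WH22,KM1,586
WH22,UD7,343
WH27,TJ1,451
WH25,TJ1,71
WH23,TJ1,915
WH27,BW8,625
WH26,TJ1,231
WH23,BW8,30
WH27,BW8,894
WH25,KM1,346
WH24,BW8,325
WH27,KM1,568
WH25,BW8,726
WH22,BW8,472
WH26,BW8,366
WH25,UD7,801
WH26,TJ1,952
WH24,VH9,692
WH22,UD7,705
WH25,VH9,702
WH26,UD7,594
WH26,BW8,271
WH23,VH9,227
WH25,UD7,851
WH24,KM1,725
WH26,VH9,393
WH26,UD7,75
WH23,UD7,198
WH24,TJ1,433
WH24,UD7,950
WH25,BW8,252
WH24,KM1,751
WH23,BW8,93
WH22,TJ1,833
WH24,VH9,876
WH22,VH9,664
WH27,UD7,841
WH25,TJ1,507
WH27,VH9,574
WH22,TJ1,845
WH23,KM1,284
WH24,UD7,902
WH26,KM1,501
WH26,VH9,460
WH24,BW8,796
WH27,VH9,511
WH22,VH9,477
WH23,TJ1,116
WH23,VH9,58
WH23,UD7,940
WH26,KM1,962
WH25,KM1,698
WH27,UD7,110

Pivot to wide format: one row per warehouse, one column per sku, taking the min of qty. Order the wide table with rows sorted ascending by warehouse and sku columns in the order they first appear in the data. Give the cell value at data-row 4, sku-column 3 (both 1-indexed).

With rows sorted ascending by warehouse, row 4 is warehouse=WH25. sku columns in first-appearance order: KM1, BW8, TJ1, VH9, UD7; column 3 is TJ1.
Long rows with warehouse=WH25, sku=TJ1: min(71, 507) = 71.

71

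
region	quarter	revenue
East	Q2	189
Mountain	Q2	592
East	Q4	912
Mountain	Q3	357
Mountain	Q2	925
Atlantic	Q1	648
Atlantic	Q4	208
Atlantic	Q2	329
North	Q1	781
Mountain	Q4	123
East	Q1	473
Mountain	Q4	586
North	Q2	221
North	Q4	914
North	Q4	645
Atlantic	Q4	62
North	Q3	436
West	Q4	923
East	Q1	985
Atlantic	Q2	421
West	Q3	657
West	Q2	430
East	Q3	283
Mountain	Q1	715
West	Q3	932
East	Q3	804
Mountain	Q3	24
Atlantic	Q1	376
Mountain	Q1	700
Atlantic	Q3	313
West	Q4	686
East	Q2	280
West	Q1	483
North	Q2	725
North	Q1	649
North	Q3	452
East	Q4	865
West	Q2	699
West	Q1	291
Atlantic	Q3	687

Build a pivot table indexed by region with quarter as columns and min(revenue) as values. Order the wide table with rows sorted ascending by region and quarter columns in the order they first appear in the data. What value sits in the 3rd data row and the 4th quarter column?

With rows sorted ascending by region, row 3 is region=Mountain. quarter columns in first-appearance order: Q2, Q4, Q3, Q1; column 4 is Q1.
Long rows with region=Mountain, quarter=Q1: min(715, 700) = 700.

700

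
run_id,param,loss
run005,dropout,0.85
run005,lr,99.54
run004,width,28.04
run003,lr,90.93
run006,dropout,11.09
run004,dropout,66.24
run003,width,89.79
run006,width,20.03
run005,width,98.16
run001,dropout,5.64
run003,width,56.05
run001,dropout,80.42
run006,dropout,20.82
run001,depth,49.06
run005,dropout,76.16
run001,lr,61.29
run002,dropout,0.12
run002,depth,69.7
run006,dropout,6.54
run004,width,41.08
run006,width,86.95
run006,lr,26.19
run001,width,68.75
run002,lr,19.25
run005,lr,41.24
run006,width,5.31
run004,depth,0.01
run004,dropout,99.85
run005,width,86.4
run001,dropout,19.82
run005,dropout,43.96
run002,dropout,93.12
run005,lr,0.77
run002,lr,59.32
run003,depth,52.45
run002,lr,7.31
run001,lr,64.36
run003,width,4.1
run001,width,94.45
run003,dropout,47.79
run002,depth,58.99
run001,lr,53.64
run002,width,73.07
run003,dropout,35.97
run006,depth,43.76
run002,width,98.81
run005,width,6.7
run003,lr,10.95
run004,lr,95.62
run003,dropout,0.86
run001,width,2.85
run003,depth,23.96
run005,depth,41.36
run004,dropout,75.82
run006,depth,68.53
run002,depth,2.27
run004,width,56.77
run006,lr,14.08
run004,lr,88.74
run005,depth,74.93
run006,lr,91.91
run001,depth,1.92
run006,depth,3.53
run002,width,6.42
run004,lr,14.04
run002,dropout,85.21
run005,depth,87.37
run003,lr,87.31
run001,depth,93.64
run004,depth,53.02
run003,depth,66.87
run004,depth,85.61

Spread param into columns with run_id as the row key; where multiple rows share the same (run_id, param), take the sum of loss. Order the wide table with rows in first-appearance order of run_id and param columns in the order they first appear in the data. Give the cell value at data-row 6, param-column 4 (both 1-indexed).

130.96

With rows in first-appearance order of run_id, row 6 is run_id=run002. param columns in first-appearance order: dropout, lr, width, depth; column 4 is depth.
Long rows with run_id=run002, param=depth: 69.7 + 58.99 + 2.27 = 130.96.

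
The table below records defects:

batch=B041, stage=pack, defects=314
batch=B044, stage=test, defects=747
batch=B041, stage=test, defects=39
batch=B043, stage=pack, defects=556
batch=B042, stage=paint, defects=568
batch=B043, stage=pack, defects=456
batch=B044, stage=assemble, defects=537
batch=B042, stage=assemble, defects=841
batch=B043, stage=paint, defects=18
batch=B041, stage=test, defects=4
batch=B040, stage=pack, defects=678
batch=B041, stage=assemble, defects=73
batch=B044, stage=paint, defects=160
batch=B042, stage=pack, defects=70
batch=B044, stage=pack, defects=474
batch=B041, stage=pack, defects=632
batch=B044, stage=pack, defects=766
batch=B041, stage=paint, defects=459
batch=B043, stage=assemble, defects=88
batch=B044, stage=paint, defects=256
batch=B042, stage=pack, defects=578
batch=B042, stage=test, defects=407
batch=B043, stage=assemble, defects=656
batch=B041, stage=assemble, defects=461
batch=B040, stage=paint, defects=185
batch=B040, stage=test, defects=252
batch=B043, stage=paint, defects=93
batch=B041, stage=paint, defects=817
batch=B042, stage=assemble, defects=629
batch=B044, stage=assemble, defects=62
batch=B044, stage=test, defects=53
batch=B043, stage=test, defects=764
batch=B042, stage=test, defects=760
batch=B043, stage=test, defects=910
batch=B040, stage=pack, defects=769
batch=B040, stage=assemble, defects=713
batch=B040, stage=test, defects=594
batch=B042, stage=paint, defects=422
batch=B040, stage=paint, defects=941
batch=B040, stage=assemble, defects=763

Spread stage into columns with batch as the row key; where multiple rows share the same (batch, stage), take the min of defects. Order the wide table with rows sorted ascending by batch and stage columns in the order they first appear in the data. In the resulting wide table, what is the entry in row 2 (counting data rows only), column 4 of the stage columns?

With rows sorted ascending by batch, row 2 is batch=B041. stage columns in first-appearance order: pack, test, paint, assemble; column 4 is assemble.
Long rows with batch=B041, stage=assemble: min(73, 461) = 73.

73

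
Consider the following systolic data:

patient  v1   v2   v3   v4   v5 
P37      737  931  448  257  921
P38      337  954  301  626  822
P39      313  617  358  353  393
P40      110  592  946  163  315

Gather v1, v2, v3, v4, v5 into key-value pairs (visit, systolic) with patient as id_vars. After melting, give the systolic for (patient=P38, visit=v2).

954

Unpivoting turns each (patient, wide-column) pair into one long row.
The wide cell at row P38, column v2 holds 954, so the long row (P38, v2) has systolic=954.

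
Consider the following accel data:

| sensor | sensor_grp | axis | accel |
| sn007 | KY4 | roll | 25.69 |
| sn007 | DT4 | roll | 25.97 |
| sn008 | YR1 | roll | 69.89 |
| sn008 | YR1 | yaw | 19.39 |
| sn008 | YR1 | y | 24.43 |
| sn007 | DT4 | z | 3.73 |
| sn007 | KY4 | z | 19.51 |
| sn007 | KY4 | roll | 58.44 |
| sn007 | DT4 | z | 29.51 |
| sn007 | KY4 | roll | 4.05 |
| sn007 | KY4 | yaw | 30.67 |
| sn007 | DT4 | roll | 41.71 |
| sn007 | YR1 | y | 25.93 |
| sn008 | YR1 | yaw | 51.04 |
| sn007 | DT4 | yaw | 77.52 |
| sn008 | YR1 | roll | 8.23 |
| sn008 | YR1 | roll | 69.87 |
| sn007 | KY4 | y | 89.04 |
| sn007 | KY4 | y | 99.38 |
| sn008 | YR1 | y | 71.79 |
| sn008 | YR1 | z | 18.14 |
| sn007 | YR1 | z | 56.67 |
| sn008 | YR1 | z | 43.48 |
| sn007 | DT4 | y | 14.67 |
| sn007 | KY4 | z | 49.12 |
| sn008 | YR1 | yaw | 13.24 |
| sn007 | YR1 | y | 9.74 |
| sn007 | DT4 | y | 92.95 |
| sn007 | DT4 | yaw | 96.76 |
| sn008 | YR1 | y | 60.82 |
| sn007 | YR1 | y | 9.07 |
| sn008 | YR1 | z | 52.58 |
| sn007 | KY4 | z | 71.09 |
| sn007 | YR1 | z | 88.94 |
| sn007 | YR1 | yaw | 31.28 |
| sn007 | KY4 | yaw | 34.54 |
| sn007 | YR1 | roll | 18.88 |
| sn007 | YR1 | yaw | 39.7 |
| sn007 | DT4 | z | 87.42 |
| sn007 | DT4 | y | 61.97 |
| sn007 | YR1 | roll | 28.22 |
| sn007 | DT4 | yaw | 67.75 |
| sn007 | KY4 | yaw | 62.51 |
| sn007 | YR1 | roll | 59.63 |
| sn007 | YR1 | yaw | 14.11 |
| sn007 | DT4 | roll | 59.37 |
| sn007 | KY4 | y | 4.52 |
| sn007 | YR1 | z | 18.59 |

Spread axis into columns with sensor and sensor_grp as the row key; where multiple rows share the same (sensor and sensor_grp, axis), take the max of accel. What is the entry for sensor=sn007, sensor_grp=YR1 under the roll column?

Rows with sensor=sn007, sensor_grp=YR1 and axis=roll: accel values are 18.88, 28.22, 59.63.
max(18.88, 28.22, 59.63) = 59.63.

59.63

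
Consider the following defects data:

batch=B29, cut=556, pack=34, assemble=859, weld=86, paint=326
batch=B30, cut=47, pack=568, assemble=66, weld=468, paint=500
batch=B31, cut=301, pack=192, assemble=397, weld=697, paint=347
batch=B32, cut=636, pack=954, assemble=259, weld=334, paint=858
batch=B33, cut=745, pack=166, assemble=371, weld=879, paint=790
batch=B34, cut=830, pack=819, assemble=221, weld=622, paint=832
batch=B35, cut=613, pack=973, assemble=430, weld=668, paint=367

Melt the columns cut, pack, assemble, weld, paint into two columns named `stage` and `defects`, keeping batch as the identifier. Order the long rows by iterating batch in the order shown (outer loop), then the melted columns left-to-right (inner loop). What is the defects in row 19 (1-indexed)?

334

35 rows total (7 × 5). Row 19: index ⌊(19-1)/5⌋ = 3 into batch → B32; (19-1) mod 5 = 3 into the melted columns → weld.
So row 19 is (B32, weld, 334); defects = 334.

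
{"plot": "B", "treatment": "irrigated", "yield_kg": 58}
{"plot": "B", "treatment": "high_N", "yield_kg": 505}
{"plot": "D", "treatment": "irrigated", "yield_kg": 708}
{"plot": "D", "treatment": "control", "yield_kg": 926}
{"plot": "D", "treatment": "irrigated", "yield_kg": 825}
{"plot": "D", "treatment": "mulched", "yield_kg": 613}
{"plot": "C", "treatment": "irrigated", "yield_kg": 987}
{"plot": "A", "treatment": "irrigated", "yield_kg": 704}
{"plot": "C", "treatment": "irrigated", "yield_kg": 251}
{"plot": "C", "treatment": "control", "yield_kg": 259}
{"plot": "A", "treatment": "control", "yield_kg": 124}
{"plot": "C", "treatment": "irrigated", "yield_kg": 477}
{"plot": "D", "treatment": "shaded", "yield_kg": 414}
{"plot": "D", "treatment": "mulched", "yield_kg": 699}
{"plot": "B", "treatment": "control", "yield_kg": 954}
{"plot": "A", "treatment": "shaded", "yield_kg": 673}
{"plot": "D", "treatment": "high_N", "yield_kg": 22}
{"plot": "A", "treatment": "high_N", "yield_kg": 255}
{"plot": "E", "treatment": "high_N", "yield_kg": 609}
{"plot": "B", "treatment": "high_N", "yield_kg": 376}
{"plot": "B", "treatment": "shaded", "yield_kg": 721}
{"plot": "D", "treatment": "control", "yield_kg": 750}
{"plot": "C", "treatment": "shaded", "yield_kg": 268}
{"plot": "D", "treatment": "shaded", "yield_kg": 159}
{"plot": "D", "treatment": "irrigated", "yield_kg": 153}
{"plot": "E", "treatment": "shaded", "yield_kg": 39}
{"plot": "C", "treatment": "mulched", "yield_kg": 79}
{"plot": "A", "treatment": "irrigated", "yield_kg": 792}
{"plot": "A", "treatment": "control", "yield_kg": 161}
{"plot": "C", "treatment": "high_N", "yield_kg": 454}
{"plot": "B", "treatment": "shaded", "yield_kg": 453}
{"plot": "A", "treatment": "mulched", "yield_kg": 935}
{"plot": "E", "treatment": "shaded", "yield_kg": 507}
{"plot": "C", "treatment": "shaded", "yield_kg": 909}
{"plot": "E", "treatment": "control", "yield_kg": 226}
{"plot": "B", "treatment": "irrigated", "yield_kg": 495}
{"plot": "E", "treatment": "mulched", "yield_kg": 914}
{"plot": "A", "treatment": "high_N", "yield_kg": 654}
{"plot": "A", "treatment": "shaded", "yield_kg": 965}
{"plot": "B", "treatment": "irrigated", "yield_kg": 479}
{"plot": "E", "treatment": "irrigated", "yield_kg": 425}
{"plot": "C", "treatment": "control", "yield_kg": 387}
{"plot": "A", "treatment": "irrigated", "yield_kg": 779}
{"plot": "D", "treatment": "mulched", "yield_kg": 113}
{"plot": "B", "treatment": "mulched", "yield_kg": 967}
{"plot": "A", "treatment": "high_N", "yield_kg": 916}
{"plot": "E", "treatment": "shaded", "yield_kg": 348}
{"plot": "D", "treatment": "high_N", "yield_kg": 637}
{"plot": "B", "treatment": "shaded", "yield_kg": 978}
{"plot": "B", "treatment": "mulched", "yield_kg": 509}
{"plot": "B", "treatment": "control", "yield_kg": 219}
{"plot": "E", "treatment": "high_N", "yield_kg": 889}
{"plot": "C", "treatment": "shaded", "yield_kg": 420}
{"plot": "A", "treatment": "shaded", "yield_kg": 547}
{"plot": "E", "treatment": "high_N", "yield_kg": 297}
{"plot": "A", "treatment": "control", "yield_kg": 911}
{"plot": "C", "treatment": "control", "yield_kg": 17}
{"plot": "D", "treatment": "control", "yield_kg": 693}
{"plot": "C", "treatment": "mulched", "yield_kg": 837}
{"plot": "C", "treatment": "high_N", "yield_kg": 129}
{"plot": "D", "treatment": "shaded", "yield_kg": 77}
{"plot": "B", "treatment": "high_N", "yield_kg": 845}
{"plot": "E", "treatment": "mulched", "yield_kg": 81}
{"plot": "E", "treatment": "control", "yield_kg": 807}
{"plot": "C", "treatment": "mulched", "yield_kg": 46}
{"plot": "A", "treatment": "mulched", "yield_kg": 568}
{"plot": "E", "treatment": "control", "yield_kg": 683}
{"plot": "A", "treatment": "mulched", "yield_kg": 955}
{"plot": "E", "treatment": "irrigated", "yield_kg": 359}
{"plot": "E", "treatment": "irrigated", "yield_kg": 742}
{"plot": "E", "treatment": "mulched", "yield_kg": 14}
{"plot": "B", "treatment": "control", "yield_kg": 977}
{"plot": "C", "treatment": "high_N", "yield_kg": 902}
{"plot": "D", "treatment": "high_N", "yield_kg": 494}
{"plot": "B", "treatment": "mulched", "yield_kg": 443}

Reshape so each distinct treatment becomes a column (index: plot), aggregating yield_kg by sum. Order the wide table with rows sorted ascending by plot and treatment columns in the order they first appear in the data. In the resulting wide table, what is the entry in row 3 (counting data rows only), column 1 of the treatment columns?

1715

With rows sorted ascending by plot, row 3 is plot=C. treatment columns in first-appearance order: irrigated, high_N, control, mulched, shaded; column 1 is irrigated.
Long rows with plot=C, treatment=irrigated: 987 + 251 + 477 = 1715.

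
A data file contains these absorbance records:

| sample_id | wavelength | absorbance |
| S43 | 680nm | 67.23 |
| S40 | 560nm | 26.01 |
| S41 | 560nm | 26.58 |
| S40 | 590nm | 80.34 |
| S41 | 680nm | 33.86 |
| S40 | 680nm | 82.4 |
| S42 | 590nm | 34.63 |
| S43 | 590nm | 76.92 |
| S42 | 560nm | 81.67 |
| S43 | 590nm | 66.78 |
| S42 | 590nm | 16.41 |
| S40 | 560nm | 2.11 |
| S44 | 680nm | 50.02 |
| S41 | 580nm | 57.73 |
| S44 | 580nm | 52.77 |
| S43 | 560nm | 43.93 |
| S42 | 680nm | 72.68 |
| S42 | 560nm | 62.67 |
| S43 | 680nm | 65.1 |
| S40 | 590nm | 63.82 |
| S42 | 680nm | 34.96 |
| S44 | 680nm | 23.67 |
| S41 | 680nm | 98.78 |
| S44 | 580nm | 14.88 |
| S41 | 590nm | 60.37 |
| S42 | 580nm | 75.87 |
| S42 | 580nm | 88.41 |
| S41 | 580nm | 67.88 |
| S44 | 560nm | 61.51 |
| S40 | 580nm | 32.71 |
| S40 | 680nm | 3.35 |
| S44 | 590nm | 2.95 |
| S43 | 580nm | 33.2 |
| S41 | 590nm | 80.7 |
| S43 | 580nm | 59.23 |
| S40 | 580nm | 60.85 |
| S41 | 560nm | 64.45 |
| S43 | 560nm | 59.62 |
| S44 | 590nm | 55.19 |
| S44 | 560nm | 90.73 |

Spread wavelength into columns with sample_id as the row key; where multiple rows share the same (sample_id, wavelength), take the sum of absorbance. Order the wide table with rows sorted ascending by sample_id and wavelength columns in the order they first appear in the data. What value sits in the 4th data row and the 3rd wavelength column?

With rows sorted ascending by sample_id, row 4 is sample_id=S43. wavelength columns in first-appearance order: 680nm, 560nm, 590nm, 580nm; column 3 is 590nm.
Long rows with sample_id=S43, wavelength=590nm: 76.92 + 66.78 = 143.70.

143.70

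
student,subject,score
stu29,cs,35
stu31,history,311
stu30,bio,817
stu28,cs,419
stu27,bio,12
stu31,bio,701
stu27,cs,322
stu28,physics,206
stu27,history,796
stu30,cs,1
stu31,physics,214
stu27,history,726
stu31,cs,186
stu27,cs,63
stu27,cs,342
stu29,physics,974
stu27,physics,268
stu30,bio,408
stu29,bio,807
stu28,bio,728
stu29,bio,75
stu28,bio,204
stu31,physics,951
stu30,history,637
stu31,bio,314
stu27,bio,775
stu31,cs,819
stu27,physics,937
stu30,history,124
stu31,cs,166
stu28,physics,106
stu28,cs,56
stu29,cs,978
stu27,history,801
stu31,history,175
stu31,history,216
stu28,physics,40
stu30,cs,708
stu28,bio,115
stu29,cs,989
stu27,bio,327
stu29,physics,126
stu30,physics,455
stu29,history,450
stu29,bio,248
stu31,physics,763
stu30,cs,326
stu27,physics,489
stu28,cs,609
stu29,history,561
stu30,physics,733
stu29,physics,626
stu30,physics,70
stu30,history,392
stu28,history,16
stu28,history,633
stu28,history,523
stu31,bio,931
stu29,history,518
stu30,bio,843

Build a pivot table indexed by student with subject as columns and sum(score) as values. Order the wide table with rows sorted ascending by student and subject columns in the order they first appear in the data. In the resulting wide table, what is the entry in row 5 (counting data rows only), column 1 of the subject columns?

With rows sorted ascending by student, row 5 is student=stu31. subject columns in first-appearance order: cs, history, bio, physics; column 1 is cs.
Long rows with student=stu31, subject=cs: 186 + 819 + 166 = 1171.

1171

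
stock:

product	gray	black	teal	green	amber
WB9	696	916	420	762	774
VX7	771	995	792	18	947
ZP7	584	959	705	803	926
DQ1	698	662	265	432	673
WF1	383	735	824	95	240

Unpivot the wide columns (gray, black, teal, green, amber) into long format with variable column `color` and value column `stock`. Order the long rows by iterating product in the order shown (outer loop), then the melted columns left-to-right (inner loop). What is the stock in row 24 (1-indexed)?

25 rows total (5 × 5). Row 24: index ⌊(24-1)/5⌋ = 4 into product → WF1; (24-1) mod 5 = 3 into the melted columns → green.
So row 24 is (WF1, green, 95); stock = 95.

95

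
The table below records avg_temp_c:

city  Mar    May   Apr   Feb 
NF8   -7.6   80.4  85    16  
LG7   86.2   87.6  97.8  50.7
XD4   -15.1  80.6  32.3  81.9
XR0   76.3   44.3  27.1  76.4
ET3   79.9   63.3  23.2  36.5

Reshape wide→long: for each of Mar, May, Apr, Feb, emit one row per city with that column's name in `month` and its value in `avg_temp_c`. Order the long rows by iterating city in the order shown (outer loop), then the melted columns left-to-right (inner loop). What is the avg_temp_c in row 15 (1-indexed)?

27.1

20 rows total (5 × 4). Row 15: index ⌊(15-1)/4⌋ = 3 into city → XR0; (15-1) mod 4 = 2 into the melted columns → Apr.
So row 15 is (XR0, Apr, 27.1); avg_temp_c = 27.1.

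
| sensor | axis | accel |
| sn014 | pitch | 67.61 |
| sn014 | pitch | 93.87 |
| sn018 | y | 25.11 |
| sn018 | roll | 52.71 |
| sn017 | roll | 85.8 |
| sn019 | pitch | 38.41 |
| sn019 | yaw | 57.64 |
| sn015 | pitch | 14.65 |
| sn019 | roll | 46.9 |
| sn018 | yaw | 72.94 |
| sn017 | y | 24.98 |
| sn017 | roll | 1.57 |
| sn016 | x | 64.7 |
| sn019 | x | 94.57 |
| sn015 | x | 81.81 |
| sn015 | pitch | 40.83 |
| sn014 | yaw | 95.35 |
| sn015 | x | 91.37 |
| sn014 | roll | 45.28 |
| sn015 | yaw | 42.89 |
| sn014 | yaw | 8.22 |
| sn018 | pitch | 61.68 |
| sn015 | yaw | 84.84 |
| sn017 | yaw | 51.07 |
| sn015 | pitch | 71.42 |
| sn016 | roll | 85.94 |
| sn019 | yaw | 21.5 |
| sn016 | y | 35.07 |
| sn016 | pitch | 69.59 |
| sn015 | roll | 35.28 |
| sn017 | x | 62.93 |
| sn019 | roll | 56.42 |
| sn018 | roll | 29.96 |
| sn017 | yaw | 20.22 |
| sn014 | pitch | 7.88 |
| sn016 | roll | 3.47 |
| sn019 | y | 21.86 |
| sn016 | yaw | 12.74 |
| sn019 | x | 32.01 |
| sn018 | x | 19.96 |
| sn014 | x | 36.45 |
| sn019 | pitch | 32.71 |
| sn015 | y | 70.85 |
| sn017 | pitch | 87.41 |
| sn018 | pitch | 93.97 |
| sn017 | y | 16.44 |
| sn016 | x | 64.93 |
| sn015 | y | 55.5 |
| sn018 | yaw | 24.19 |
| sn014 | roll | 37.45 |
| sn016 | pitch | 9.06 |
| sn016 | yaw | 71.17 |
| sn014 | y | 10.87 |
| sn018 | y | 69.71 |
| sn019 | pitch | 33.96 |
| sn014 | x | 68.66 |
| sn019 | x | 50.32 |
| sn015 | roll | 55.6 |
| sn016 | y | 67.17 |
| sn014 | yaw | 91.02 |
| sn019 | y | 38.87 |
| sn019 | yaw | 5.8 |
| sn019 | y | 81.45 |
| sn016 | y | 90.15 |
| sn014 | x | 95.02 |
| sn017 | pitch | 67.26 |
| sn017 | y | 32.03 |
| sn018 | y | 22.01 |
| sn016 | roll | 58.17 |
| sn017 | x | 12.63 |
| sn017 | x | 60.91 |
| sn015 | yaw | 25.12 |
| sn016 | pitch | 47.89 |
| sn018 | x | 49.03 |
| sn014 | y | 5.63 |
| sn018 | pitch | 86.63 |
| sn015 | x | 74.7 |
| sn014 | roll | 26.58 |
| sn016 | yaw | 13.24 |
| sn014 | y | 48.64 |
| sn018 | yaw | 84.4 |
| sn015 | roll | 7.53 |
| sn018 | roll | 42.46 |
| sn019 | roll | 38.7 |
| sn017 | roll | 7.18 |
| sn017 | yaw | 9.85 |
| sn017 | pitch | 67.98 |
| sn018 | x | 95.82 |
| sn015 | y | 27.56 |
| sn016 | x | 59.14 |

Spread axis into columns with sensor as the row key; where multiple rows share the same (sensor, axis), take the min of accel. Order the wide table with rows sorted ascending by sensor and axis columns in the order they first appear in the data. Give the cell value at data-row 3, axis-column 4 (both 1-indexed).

With rows sorted ascending by sensor, row 3 is sensor=sn016. axis columns in first-appearance order: pitch, y, roll, yaw, x; column 4 is yaw.
Long rows with sensor=sn016, axis=yaw: min(12.74, 71.17, 13.24) = 12.74.

12.74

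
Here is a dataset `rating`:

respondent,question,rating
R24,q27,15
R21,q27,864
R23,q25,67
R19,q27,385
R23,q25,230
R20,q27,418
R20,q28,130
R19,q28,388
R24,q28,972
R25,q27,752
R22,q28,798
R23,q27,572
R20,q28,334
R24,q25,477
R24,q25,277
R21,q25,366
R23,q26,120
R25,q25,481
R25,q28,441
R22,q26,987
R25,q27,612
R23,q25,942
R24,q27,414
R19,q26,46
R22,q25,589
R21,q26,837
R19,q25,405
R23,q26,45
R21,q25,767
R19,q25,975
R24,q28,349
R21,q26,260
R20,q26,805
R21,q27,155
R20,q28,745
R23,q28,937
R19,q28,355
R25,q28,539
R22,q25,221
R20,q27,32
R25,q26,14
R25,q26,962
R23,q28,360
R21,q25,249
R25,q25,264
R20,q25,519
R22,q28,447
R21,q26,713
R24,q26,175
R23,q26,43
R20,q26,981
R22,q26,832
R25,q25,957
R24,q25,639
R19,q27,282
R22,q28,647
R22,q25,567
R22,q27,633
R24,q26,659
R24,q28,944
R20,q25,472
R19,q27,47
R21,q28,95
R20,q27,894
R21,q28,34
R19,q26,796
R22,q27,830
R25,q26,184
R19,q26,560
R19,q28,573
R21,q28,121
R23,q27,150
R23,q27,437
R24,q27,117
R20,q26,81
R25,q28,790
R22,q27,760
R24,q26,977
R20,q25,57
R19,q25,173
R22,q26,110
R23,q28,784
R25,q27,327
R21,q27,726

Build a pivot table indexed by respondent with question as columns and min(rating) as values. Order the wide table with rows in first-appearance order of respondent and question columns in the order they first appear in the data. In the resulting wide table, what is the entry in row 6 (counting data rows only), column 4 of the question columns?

14

With rows in first-appearance order of respondent, row 6 is respondent=R25. question columns in first-appearance order: q27, q25, q28, q26; column 4 is q26.
Long rows with respondent=R25, question=q26: min(14, 962, 184) = 14.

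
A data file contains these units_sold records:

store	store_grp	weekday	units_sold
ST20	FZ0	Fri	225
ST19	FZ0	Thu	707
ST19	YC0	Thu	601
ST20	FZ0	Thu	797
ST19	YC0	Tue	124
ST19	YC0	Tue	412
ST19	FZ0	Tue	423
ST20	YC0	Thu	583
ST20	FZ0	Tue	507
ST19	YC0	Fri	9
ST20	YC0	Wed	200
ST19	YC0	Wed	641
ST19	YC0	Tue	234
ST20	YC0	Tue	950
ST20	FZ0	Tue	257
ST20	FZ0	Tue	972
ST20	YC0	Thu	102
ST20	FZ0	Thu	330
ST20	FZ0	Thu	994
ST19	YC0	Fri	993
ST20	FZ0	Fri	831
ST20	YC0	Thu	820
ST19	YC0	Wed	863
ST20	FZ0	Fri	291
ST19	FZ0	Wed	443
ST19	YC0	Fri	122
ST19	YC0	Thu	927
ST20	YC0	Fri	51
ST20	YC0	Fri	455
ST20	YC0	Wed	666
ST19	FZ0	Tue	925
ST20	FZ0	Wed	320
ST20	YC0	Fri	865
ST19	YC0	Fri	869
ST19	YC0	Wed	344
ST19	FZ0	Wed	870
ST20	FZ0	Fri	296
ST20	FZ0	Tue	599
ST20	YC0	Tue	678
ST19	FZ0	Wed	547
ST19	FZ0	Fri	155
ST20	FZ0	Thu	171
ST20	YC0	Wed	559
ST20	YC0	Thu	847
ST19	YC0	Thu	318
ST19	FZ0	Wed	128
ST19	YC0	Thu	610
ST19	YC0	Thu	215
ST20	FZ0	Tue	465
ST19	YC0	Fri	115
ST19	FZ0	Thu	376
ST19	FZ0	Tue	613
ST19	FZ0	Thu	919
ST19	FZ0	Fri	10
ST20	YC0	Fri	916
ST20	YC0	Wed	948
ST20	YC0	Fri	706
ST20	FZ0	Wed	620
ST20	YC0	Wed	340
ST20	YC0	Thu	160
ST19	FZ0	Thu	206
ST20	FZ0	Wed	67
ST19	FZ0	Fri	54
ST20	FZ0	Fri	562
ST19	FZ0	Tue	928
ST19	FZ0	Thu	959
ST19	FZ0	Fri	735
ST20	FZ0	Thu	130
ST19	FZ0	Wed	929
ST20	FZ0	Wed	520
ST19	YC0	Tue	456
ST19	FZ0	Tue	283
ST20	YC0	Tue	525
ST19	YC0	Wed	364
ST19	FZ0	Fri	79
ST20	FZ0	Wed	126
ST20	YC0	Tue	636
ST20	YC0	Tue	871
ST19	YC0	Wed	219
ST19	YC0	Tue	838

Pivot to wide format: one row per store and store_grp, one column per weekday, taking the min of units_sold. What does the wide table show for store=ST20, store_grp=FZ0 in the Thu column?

130

Rows with store=ST20, store_grp=FZ0 and weekday=Thu: units_sold values are 797, 330, 994, 171, 130.
min(797, 330, 994, 171, 130) = 130.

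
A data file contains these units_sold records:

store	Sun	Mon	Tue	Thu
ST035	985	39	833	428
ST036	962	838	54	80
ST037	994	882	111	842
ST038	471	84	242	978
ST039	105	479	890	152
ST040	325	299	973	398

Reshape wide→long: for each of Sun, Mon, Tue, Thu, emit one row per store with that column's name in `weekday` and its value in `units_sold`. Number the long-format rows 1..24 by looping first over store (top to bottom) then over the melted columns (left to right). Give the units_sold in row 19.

24 rows total (6 × 4). Row 19: index ⌊(19-1)/4⌋ = 4 into store → ST039; (19-1) mod 4 = 2 into the melted columns → Tue.
So row 19 is (ST039, Tue, 890); units_sold = 890.

890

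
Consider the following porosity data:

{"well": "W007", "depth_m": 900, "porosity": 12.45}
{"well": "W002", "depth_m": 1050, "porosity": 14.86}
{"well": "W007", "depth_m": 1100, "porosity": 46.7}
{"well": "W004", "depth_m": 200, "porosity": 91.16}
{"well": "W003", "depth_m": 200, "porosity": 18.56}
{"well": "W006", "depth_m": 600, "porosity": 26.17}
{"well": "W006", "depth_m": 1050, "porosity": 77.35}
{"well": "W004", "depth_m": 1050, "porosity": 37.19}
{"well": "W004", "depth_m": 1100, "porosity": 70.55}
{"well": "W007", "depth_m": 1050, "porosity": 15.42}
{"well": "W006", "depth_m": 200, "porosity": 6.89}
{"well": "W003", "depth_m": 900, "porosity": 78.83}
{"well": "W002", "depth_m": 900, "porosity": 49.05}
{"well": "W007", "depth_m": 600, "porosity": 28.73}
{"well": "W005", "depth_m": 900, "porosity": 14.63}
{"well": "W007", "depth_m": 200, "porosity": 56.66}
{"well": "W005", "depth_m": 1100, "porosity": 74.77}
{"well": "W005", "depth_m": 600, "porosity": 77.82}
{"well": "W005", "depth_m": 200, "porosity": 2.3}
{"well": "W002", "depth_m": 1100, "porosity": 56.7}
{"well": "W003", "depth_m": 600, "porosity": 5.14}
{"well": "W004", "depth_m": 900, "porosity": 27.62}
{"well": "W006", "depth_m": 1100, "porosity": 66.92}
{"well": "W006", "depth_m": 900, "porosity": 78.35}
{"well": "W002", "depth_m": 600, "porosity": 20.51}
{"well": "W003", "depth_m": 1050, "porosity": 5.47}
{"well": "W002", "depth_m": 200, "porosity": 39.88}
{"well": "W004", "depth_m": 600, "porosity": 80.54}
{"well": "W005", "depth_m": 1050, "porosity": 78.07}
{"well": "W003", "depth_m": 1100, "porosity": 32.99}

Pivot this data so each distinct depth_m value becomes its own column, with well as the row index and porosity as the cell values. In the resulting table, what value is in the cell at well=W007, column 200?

Wide layout: rows indexed by well, columns are the 5 distinct depth_m values (900, 1050, 1100, 200, 600).
Cell (well=W007, depth_m=200) draws from the long row where well=W007 and depth_m=200, which has porosity=56.66.

56.66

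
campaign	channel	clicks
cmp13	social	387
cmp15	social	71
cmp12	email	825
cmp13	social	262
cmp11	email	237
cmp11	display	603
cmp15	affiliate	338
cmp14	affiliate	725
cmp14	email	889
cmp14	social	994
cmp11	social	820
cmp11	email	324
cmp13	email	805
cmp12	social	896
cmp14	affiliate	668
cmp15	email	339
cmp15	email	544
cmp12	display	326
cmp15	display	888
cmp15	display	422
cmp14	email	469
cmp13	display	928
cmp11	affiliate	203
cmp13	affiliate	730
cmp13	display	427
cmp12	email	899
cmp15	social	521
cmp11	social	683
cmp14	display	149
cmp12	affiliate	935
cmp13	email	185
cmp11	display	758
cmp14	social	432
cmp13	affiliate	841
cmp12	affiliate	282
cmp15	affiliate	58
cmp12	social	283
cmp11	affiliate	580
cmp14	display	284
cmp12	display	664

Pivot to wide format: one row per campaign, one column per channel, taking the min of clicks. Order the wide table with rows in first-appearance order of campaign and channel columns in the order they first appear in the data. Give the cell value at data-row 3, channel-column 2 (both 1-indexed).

With rows in first-appearance order of campaign, row 3 is campaign=cmp12. channel columns in first-appearance order: social, email, display, affiliate; column 2 is email.
Long rows with campaign=cmp12, channel=email: min(825, 899) = 825.

825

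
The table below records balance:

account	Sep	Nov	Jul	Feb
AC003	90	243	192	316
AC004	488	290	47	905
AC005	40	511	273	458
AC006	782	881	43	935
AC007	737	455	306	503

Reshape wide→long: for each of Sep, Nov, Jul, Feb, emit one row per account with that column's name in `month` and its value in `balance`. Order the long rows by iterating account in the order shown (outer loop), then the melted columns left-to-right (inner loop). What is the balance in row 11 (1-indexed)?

273

20 rows total (5 × 4). Row 11: index ⌊(11-1)/4⌋ = 2 into account → AC005; (11-1) mod 4 = 2 into the melted columns → Jul.
So row 11 is (AC005, Jul, 273); balance = 273.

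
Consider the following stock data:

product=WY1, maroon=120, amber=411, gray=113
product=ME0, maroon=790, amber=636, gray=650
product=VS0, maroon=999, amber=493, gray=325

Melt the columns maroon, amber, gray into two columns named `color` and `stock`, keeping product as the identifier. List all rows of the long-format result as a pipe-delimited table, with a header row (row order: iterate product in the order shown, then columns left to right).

Each (product, column) pair becomes one row: 3 × 3 = 9 rows.
For example, (WY1, maroon) → stock=120.

| product | color | stock |
| WY1 | maroon | 120 |
| WY1 | amber | 411 |
| WY1 | gray | 113 |
| ME0 | maroon | 790 |
| ME0 | amber | 636 |
| ME0 | gray | 650 |
| VS0 | maroon | 999 |
| VS0 | amber | 493 |
| VS0 | gray | 325 |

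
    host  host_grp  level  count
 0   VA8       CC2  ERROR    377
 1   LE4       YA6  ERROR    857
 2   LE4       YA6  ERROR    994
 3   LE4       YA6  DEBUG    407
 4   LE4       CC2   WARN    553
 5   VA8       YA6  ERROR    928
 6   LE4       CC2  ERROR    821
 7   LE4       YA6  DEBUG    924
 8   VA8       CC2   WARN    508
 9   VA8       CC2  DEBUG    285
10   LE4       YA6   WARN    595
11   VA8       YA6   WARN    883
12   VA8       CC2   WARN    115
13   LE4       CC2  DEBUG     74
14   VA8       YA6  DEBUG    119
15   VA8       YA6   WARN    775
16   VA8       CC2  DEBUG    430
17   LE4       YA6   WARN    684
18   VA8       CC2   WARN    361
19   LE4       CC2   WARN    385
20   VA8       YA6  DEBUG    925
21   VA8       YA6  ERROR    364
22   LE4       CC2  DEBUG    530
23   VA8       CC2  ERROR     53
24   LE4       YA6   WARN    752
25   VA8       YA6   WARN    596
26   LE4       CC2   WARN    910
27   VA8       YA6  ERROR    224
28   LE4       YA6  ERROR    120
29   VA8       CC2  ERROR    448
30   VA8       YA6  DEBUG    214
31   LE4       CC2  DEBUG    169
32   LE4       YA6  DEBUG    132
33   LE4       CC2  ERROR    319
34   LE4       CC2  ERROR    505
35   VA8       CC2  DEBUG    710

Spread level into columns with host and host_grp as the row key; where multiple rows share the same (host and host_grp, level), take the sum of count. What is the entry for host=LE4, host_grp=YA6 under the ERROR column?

Rows with host=LE4, host_grp=YA6 and level=ERROR: count values are 857, 994, 120.
857 + 994 + 120 = 1971.

1971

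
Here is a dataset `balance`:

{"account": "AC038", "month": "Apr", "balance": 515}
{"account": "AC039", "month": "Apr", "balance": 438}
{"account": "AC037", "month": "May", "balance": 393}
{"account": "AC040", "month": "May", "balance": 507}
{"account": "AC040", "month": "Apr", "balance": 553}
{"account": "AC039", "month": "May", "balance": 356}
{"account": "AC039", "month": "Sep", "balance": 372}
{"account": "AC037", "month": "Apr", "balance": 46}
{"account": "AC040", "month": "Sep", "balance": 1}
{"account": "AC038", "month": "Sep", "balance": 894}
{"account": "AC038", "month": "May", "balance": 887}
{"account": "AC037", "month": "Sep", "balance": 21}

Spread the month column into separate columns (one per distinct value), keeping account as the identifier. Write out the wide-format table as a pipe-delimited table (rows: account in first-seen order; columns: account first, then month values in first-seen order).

Columns: account plus the 3 distinct month values (Apr, May, Sep).
For example, row AC038 column Apr takes balance=515 from the long row (AC038, Apr).

| account | Apr | May | Sep |
| AC038 | 515 | 887 | 894 |
| AC039 | 438 | 356 | 372 |
| AC037 | 46 | 393 | 21 |
| AC040 | 553 | 507 | 1 |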